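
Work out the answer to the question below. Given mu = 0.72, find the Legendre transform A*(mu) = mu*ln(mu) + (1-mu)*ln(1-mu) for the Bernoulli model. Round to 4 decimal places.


Legendre transform for Bernoulli:
A*(mu) = mu*log(mu) + (1-mu)*log(1-mu).
mu = 0.72, 1-mu = 0.28.
mu*log(mu) = 0.72*log(0.72) = -0.236523.
(1-mu)*log(1-mu) = 0.28*log(0.28) = -0.35643.
A* = -0.236523 + -0.35643 = -0.5930

-0.5930


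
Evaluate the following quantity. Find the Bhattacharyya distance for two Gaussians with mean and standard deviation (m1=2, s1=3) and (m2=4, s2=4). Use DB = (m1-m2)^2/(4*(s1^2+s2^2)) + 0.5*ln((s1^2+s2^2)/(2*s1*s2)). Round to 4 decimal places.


Bhattacharyya distance between two Gaussians:
DB = (m1-m2)^2/(4*(s1^2+s2^2)) + (1/2)*ln((s1^2+s2^2)/(2*s1*s2)).
(m1-m2)^2 = (-2)^2 = 4.
s1^2+s2^2 = 9 + 16 = 25.
term1 = 4/100 = 0.04.
term2 = 0.5*ln(25/24.0) = 0.020411.
DB = 0.04 + 0.020411 = 0.0604

0.0604


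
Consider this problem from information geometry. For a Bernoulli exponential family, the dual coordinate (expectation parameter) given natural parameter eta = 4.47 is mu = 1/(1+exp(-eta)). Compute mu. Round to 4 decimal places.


Dual coordinate (expectation parameter) for Bernoulli:
mu = 1/(1+exp(-eta)).
eta = 4.47.
exp(-eta) = exp(-4.47) = 0.011447.
mu = 1/(1+0.011447) = 0.9887

0.9887


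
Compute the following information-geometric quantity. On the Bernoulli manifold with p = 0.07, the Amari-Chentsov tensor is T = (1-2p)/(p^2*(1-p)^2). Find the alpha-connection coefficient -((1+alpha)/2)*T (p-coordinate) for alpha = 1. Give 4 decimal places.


Skewness (Amari-Chentsov) tensor: T = (1-2p)/(p^2*(1-p)^2).
p = 0.07, 1-2p = 0.86, p^2 = 0.0049, (1-p)^2 = 0.8649.
T = 0.86/(0.0049 * 0.8649) = 202.92543.
In the p-coordinate, Gamma^(alpha) = Gamma^(0) - (alpha/2)*T with Gamma^(0) = (1/2)*g'(p) = -T/2,
so Gamma^(alpha) = -((1+alpha)/2)*T.
alpha = 1, -(1+alpha)/2 = -1.0.
Gamma = -1.0 * 202.92543 = -202.9254

-202.9254


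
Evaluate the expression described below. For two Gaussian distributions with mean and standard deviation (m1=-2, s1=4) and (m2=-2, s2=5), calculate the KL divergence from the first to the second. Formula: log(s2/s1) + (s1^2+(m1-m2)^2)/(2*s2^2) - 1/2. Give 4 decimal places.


KL divergence between normal distributions:
KL = log(s2/s1) + (s1^2 + (m1-m2)^2)/(2*s2^2) - 1/2.
log(5/4) = 0.223144.
(4^2 + (-2--2)^2)/(2*5^2) = (16 + 0)/50 = 0.32.
KL = 0.223144 + 0.32 - 0.5 = 0.0431

0.0431


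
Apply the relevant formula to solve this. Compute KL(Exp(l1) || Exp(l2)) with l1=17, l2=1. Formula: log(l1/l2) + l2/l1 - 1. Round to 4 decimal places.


KL divergence for exponential family:
KL = log(l1/l2) + l2/l1 - 1.
log(17/1) = 2.833213.
1/17 = 0.058824.
KL = 2.833213 + 0.058824 - 1 = 1.8920

1.8920


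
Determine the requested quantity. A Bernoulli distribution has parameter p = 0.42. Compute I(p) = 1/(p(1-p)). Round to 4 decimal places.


For Bernoulli(p), Fisher information is I(p) = 1/(p*(1-p)).
p = 0.42, 1-p = 0.58.
p*(1-p) = 0.2436.
I(p) = 1/0.2436 = 4.1051

4.1051


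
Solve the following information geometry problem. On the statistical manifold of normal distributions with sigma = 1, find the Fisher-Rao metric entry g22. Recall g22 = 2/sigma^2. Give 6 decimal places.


For the 2-parameter normal family, the Fisher metric has:
  g11 = 1/sigma^2, g22 = 2/sigma^2.
sigma = 1, sigma^2 = 1.
g22 = 2.000000

2.000000


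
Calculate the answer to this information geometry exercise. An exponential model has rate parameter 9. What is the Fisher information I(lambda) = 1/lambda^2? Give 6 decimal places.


Fisher information for exponential: I(lambda) = 1/lambda^2.
lambda = 9, lambda^2 = 81.
I = 1/81 = 0.012346

0.012346


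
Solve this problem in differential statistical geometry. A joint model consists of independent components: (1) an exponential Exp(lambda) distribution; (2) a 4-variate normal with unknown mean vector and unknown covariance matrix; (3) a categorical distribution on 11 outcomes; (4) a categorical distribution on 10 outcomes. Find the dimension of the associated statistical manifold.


The dimension of a statistical manifold equals the number of free
(independent) real parameters of the model. For a product of independent
blocks the parameter counts add.
- exponential (lambda): 1.
- 4-variate normal: 4 (mean) + 4*5/2 = 10 (symmetric covariance) = 14.
- categorical on 11 outcomes (probabilities sum to 1): 11-1 = 10.
- categorical on 10 outcomes (probabilities sum to 1): 10-1 = 9.
Total = 1 + 14 + 10 + 9 = 34.
Dimension = 34

34


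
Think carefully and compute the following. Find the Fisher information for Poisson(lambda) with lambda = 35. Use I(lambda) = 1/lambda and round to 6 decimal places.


Fisher information for Poisson: I(lambda) = 1/lambda.
lambda = 35.
I(lambda) = 1/35 = 0.028571

0.028571


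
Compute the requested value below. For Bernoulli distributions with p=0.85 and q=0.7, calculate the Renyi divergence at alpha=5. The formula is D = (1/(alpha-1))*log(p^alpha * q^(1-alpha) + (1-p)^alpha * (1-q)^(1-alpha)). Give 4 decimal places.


Renyi divergence of order alpha between Bernoulli distributions:
D = (1/(alpha-1))*log(p^alpha * q^(1-alpha) + (1-p)^alpha * (1-q)^(1-alpha)).
alpha = 5, p = 0.85, q = 0.7.
p^alpha * q^(1-alpha) = 0.85^5 * 0.7^-4 = 1.848002.
(1-p)^alpha * (1-q)^(1-alpha) = 0.15^5 * 0.3^-4 = 0.009375.
sum = 1.848002 + 0.009375 = 1.857377.
D = (1/4)*log(1.857377) = 0.1548

0.1548


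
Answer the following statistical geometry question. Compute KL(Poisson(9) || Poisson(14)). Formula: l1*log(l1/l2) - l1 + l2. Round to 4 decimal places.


KL divergence for Poisson:
KL = l1*log(l1/l2) - l1 + l2.
l1 = 9, l2 = 14.
log(9/14) = -0.441833.
l1*log(l1/l2) = 9 * -0.441833 = -3.976495.
KL = -3.976495 - 9 + 14 = 1.0235

1.0235


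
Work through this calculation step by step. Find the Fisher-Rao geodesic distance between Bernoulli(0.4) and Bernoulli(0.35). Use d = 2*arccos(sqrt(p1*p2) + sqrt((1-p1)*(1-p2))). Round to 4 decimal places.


Geodesic distance on Bernoulli manifold:
d(p1,p2) = 2*arccos(sqrt(p1*p2) + sqrt((1-p1)*(1-p2))).
sqrt(p1*p2) = sqrt(0.4*0.35) = 0.374166.
sqrt((1-p1)*(1-p2)) = sqrt(0.6*0.65) = 0.6245.
arg = 0.374166 + 0.6245 = 0.998666.
d = 2*arccos(0.998666) = 0.1033

0.1033


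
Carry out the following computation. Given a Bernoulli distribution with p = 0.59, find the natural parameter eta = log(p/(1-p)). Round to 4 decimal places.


Natural parameter for Bernoulli: eta = log(p/(1-p)).
p = 0.59, 1-p = 0.41.
p/(1-p) = 1.439024.
eta = log(1.439024) = 0.3640

0.3640


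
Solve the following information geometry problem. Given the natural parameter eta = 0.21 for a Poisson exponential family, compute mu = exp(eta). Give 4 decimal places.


Expectation parameter for Poisson exponential family:
mu = exp(eta).
eta = 0.21.
mu = exp(0.21) = 1.2337

1.2337


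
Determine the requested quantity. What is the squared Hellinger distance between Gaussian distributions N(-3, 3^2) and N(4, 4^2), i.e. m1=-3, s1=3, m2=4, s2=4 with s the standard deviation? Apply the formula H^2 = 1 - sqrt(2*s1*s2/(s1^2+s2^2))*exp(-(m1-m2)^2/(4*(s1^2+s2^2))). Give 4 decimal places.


Squared Hellinger distance for Gaussians:
H^2 = 1 - sqrt(2*s1*s2/(s1^2+s2^2)) * exp(-(m1-m2)^2/(4*(s1^2+s2^2))).
s1^2 = 9, s2^2 = 16, s1^2+s2^2 = 25.
sqrt(2*3*4/(25)) = 0.979796.
(m1-m2)^2 = (-7)^2 = 49.
exp(-49/(4*25)) = exp(-0.49) = 0.612626.
H^2 = 1 - 0.979796*0.612626 = 0.3998

0.3998


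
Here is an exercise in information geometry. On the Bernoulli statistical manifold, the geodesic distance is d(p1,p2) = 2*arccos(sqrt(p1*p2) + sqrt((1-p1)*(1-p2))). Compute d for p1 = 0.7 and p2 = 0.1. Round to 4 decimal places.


Geodesic distance on Bernoulli manifold:
d(p1,p2) = 2*arccos(sqrt(p1*p2) + sqrt((1-p1)*(1-p2))).
sqrt(p1*p2) = sqrt(0.7*0.1) = 0.264575.
sqrt((1-p1)*(1-p2)) = sqrt(0.3*0.9) = 0.519615.
arg = 0.264575 + 0.519615 = 0.78419.
d = 2*arccos(0.78419) = 1.3388

1.3388


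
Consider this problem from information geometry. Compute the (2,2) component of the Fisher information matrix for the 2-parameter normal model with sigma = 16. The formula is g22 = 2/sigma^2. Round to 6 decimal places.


For the 2-parameter normal family, the Fisher metric has:
  g11 = 1/sigma^2, g22 = 2/sigma^2.
sigma = 16, sigma^2 = 256.
g22 = 0.007813

0.007813


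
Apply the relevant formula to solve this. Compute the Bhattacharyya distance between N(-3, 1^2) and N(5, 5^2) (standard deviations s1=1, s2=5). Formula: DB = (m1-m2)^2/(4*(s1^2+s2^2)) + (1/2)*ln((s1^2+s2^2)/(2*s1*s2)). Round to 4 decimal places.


Bhattacharyya distance between two Gaussians:
DB = (m1-m2)^2/(4*(s1^2+s2^2)) + (1/2)*ln((s1^2+s2^2)/(2*s1*s2)).
(m1-m2)^2 = (-8)^2 = 64.
s1^2+s2^2 = 1 + 25 = 26.
term1 = 64/104 = 0.615385.
term2 = 0.5*ln(26/10.0) = 0.477756.
DB = 0.615385 + 0.477756 = 1.0931

1.0931


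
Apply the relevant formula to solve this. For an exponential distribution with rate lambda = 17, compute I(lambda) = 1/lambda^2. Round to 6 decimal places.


Fisher information for exponential: I(lambda) = 1/lambda^2.
lambda = 17, lambda^2 = 289.
I = 1/289 = 0.003460

0.003460


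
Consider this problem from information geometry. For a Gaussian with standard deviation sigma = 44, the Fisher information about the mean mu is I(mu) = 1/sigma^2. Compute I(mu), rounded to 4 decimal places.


The Fisher information for the mean of a normal distribution is I(mu) = 1/sigma^2.
sigma = 44, so sigma^2 = 1936.
I(mu) = 1/1936 = 0.0005

0.0005


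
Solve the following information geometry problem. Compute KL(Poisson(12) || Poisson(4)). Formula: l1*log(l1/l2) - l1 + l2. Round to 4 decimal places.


KL divergence for Poisson:
KL = l1*log(l1/l2) - l1 + l2.
l1 = 12, l2 = 4.
log(12/4) = 1.098612.
l1*log(l1/l2) = 12 * 1.098612 = 13.183347.
KL = 13.183347 - 12 + 4 = 5.1833

5.1833


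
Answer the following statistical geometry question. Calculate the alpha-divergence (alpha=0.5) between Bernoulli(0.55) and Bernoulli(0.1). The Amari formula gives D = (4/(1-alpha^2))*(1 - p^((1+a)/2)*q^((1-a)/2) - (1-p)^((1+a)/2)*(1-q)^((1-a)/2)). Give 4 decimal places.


Amari alpha-divergence:
D = (4/(1-alpha^2))*(1 - p^((1+a)/2)*q^((1-a)/2) - (1-p)^((1+a)/2)*(1-q)^((1-a)/2)).
alpha = 0.5, p = 0.55, q = 0.1.
e1 = (1+alpha)/2 = 0.75, e2 = (1-alpha)/2 = 0.25.
t1 = p^e1 * q^e2 = 0.55^0.75 * 0.1^0.25 = 0.359147.
t2 = (1-p)^e1 * (1-q)^e2 = 0.45^0.75 * 0.9^0.25 = 0.535143.
4/(1-alpha^2) = 5.333333.
D = 5.333333*(1 - 0.359147 - 0.535143) = 0.5638

0.5638


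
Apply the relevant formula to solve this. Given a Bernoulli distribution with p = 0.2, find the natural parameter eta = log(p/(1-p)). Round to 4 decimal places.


Natural parameter for Bernoulli: eta = log(p/(1-p)).
p = 0.2, 1-p = 0.8.
p/(1-p) = 0.25.
eta = log(0.25) = -1.3863

-1.3863


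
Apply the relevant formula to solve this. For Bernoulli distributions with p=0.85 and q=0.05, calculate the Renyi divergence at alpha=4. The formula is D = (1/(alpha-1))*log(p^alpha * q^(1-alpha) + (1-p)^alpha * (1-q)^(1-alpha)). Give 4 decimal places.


Renyi divergence of order alpha between Bernoulli distributions:
D = (1/(alpha-1))*log(p^alpha * q^(1-alpha) + (1-p)^alpha * (1-q)^(1-alpha)).
alpha = 4, p = 0.85, q = 0.05.
p^alpha * q^(1-alpha) = 0.85^4 * 0.05^-3 = 4176.05.
(1-p)^alpha * (1-q)^(1-alpha) = 0.15^4 * 0.95^-3 = 0.00059.
sum = 4176.05 + 0.00059 = 4176.05059.
D = (1/3)*log(4176.05059) = 2.7790

2.7790


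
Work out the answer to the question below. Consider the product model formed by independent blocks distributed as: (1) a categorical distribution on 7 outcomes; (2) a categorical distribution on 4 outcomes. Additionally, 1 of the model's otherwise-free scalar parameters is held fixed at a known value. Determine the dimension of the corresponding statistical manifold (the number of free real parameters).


The dimension of a statistical manifold equals the number of free
(independent) real parameters of the model. For a product of independent
blocks the parameter counts add.
- categorical on 7 outcomes (probabilities sum to 1): 7-1 = 6.
- categorical on 4 outcomes (probabilities sum to 1): 4-1 = 3.
Total = 6 + 3 = 9.
1 parameter(s) fixed at known values: 9 - 1 = 8.
Dimension = 8

8


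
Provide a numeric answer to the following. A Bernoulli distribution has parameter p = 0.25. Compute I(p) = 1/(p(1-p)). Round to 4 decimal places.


For Bernoulli(p), Fisher information is I(p) = 1/(p*(1-p)).
p = 0.25, 1-p = 0.75.
p*(1-p) = 0.1875.
I(p) = 1/0.1875 = 5.3333

5.3333


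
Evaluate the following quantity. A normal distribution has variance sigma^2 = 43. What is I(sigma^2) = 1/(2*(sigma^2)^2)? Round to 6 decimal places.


Fisher information for variance: I(sigma^2) = 1/(2*sigma^4).
sigma^2 = 43, so sigma^4 = 1849.
I = 1/(2*1849) = 1/3698 = 0.000270

0.000270


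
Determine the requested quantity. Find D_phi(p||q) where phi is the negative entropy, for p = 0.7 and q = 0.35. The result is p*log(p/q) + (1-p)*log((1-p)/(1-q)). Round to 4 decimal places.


Bregman divergence with negative entropy generator:
D = p*log(p/q) + (1-p)*log((1-p)/(1-q)).
p = 0.7, q = 0.35.
p*log(p/q) = 0.7*log(0.7/0.35) = 0.485203.
(1-p)*log((1-p)/(1-q)) = 0.3*log(0.3/0.65) = -0.231957.
D = 0.485203 + -0.231957 = 0.2532

0.2532


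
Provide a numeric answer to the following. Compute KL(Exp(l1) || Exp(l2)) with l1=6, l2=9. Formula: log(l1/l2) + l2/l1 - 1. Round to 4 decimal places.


KL divergence for exponential family:
KL = log(l1/l2) + l2/l1 - 1.
log(6/9) = -0.405465.
9/6 = 1.5.
KL = -0.405465 + 1.5 - 1 = 0.0945

0.0945


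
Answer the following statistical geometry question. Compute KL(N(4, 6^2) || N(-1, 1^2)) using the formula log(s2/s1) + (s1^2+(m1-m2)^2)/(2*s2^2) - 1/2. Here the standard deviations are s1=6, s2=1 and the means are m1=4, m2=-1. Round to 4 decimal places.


KL divergence between normal distributions:
KL = log(s2/s1) + (s1^2 + (m1-m2)^2)/(2*s2^2) - 1/2.
log(1/6) = -1.791759.
(6^2 + (4--1)^2)/(2*1^2) = (36 + 25)/2 = 30.5.
KL = -1.791759 + 30.5 - 0.5 = 28.2082

28.2082


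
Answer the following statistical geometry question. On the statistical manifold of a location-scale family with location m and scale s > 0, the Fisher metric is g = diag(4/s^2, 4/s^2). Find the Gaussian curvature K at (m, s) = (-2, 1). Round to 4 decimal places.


The metric has the form g = (A dm^2 + B ds^2)/s^2 with A = 4, B = 4.
Substitute u = sqrt(A/B)*m: g = B*(du^2 + ds^2)/s^2, i.e. B times the
Poincare upper half-plane metric, which has constant Gaussian curvature -1.
Scaling a 2D metric by a constant c divides the Gaussian curvature by c,
so K = -1/B = -1/(4) = -0.2500 everywhere (the point (m, s) = (-2, 1) is irrelevant:
the curvature is constant).
The requested Gaussian curvature is K = -0.2500.

-0.2500


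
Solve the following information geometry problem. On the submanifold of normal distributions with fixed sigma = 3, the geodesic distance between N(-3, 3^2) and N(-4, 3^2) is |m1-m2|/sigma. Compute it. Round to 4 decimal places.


On the fixed-variance normal subfamily, geodesic distance = |m1-m2|/sigma.
|-3 - -4| = 1.
sigma = 3.
d = 1/3 = 0.3333

0.3333


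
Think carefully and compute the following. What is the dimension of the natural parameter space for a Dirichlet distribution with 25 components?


Exponential family dimension calculation:
Dirichlet with 25 components has 25 natural parameters.

25


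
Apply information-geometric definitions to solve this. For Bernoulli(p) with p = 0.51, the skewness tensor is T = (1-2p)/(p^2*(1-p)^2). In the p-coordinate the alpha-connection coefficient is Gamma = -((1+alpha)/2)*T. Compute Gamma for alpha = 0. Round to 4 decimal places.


Skewness (Amari-Chentsov) tensor: T = (1-2p)/(p^2*(1-p)^2).
p = 0.51, 1-2p = -0.02, p^2 = 0.2601, (1-p)^2 = 0.2401.
T = -0.02/(0.2601 * 0.2401) = -0.320256.
In the p-coordinate, Gamma^(alpha) = Gamma^(0) - (alpha/2)*T with Gamma^(0) = (1/2)*g'(p) = -T/2,
so Gamma^(alpha) = -((1+alpha)/2)*T.
alpha = 0, -(1+alpha)/2 = -0.5.
Gamma = -0.5 * -0.320256 = 0.1601

0.1601


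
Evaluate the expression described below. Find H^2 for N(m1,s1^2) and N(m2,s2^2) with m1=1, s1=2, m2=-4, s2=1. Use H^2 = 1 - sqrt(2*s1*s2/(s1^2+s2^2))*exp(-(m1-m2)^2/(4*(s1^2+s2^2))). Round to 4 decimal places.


Squared Hellinger distance for Gaussians:
H^2 = 1 - sqrt(2*s1*s2/(s1^2+s2^2)) * exp(-(m1-m2)^2/(4*(s1^2+s2^2))).
s1^2 = 4, s2^2 = 1, s1^2+s2^2 = 5.
sqrt(2*2*1/(5)) = 0.894427.
(m1-m2)^2 = (5)^2 = 25.
exp(-25/(4*5)) = exp(-1.25) = 0.286505.
H^2 = 1 - 0.894427*0.286505 = 0.7437

0.7437


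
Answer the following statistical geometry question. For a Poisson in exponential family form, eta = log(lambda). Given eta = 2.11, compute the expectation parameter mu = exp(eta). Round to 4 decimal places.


Expectation parameter for Poisson exponential family:
mu = exp(eta).
eta = 2.11.
mu = exp(2.11) = 8.2482

8.2482


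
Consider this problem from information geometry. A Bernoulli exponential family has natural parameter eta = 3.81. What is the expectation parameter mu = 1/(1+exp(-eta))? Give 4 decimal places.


Dual coordinate (expectation parameter) for Bernoulli:
mu = 1/(1+exp(-eta)).
eta = 3.81.
exp(-eta) = exp(-3.81) = 0.022148.
mu = 1/(1+0.022148) = 0.9783

0.9783


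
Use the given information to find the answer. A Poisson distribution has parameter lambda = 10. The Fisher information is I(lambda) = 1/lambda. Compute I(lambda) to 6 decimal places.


Fisher information for Poisson: I(lambda) = 1/lambda.
lambda = 10.
I(lambda) = 1/10 = 0.100000

0.100000


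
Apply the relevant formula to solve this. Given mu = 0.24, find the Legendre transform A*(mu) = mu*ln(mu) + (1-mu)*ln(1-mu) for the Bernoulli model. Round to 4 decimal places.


Legendre transform for Bernoulli:
A*(mu) = mu*log(mu) + (1-mu)*log(1-mu).
mu = 0.24, 1-mu = 0.76.
mu*log(mu) = 0.24*log(0.24) = -0.342508.
(1-mu)*log(1-mu) = 0.76*log(0.76) = -0.208572.
A* = -0.342508 + -0.208572 = -0.5511

-0.5511


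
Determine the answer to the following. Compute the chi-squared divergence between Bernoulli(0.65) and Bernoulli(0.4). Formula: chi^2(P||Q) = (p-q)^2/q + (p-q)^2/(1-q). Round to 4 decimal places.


Chi-squared divergence between Bernoulli distributions:
chi^2 = (p-q)^2/q + (p-q)^2/(1-q).
p = 0.65, q = 0.4, p-q = 0.25.
(p-q)^2 = 0.0625.
term1 = 0.0625/0.4 = 0.15625.
term2 = 0.0625/0.6 = 0.104167.
chi^2 = 0.15625 + 0.104167 = 0.2604

0.2604


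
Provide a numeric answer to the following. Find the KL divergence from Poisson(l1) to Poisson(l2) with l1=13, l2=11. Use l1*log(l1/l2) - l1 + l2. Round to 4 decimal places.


KL divergence for Poisson:
KL = l1*log(l1/l2) - l1 + l2.
l1 = 13, l2 = 11.
log(13/11) = 0.167054.
l1*log(l1/l2) = 13 * 0.167054 = 2.171703.
KL = 2.171703 - 13 + 11 = 0.1717

0.1717


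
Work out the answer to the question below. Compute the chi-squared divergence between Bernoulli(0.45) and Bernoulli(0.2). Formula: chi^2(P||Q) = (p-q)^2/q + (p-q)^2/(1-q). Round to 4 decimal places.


Chi-squared divergence between Bernoulli distributions:
chi^2 = (p-q)^2/q + (p-q)^2/(1-q).
p = 0.45, q = 0.2, p-q = 0.25.
(p-q)^2 = 0.0625.
term1 = 0.0625/0.2 = 0.3125.
term2 = 0.0625/0.8 = 0.078125.
chi^2 = 0.3125 + 0.078125 = 0.3906

0.3906


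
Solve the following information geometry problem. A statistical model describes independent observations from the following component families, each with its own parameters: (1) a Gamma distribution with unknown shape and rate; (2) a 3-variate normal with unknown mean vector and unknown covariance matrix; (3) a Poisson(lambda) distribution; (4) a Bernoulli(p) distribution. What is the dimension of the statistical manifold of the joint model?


The dimension of a statistical manifold equals the number of free
(independent) real parameters of the model. For a product of independent
blocks the parameter counts add.
- Gamma (shape, rate): 2.
- 3-variate normal: 3 (mean) + 3*4/2 = 6 (symmetric covariance) = 9.
- Poisson (lambda): 1.
- Bernoulli (p): 1.
Total = 2 + 9 + 1 + 1 = 13.
Dimension = 13

13


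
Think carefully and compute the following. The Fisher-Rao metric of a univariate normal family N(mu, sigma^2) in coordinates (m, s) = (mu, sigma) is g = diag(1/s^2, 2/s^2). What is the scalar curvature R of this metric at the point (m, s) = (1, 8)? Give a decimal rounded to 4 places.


The metric has the form g = (A dm^2 + B ds^2)/s^2 with A = 1, B = 2.
Substitute u = sqrt(A/B)*m: g = B*(du^2 + ds^2)/s^2, i.e. B times the
Poincare upper half-plane metric, which has constant Gaussian curvature -1.
Scaling a 2D metric by a constant c divides the Gaussian curvature by c,
so K = -1/B = -1/(2) = -0.5000 everywhere (the point (m, s) = (1, 8) is irrelevant:
the curvature is constant).
Scalar curvature in dimension 2: R = 2K = -2/(2) = -1.0000.

-1.0000


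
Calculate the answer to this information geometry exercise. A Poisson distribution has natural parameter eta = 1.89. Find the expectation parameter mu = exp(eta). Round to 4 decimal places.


Expectation parameter for Poisson exponential family:
mu = exp(eta).
eta = 1.89.
mu = exp(1.89) = 6.6194

6.6194


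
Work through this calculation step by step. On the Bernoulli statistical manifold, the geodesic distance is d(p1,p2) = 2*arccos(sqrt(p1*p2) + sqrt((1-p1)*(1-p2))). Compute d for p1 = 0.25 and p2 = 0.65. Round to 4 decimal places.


Geodesic distance on Bernoulli manifold:
d(p1,p2) = 2*arccos(sqrt(p1*p2) + sqrt((1-p1)*(1-p2))).
sqrt(p1*p2) = sqrt(0.25*0.65) = 0.403113.
sqrt((1-p1)*(1-p2)) = sqrt(0.75*0.35) = 0.512348.
arg = 0.403113 + 0.512348 = 0.91546.
d = 2*arccos(0.91546) = 0.8283

0.8283


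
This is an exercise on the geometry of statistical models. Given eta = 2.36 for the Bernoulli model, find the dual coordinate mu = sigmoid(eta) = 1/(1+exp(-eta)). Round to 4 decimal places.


Dual coordinate (expectation parameter) for Bernoulli:
mu = 1/(1+exp(-eta)).
eta = 2.36.
exp(-eta) = exp(-2.36) = 0.09442.
mu = 1/(1+0.09442) = 0.9137

0.9137


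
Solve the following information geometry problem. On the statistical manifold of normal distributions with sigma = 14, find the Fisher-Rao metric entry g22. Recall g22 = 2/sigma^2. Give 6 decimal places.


For the 2-parameter normal family, the Fisher metric has:
  g11 = 1/sigma^2, g22 = 2/sigma^2.
sigma = 14, sigma^2 = 196.
g22 = 0.010204

0.010204


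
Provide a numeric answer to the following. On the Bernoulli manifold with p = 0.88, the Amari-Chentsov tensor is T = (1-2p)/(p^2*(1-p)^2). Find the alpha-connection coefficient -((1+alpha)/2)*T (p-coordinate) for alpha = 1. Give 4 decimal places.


Skewness (Amari-Chentsov) tensor: T = (1-2p)/(p^2*(1-p)^2).
p = 0.88, 1-2p = -0.76, p^2 = 0.7744, (1-p)^2 = 0.0144.
T = -0.76/(0.7744 * 0.0144) = -68.153122.
In the p-coordinate, Gamma^(alpha) = Gamma^(0) - (alpha/2)*T with Gamma^(0) = (1/2)*g'(p) = -T/2,
so Gamma^(alpha) = -((1+alpha)/2)*T.
alpha = 1, -(1+alpha)/2 = -1.0.
Gamma = -1.0 * -68.153122 = 68.1531

68.1531


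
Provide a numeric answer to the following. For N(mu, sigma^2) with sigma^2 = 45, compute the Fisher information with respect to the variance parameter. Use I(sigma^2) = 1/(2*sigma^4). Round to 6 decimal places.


Fisher information for variance: I(sigma^2) = 1/(2*sigma^4).
sigma^2 = 45, so sigma^4 = 2025.
I = 1/(2*2025) = 1/4050 = 0.000247

0.000247


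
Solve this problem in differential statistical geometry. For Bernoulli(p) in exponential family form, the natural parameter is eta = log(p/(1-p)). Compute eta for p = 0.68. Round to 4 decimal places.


Natural parameter for Bernoulli: eta = log(p/(1-p)).
p = 0.68, 1-p = 0.32.
p/(1-p) = 2.125.
eta = log(2.125) = 0.7538

0.7538


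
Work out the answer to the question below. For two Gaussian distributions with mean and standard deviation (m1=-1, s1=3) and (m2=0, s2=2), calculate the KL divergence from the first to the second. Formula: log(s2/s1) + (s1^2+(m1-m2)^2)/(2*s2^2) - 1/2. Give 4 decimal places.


KL divergence between normal distributions:
KL = log(s2/s1) + (s1^2 + (m1-m2)^2)/(2*s2^2) - 1/2.
log(2/3) = -0.405465.
(3^2 + (-1-0)^2)/(2*2^2) = (9 + 1)/8 = 1.25.
KL = -0.405465 + 1.25 - 0.5 = 0.3445

0.3445


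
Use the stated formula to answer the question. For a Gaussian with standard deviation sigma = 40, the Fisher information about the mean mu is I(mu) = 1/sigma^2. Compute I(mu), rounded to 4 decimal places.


The Fisher information for the mean of a normal distribution is I(mu) = 1/sigma^2.
sigma = 40, so sigma^2 = 1600.
I(mu) = 1/1600 = 0.0006

0.0006


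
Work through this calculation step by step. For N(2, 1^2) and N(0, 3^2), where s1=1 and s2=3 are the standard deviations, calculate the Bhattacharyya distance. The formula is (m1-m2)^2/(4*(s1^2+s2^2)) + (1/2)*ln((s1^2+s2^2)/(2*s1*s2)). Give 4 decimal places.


Bhattacharyya distance between two Gaussians:
DB = (m1-m2)^2/(4*(s1^2+s2^2)) + (1/2)*ln((s1^2+s2^2)/(2*s1*s2)).
(m1-m2)^2 = (2)^2 = 4.
s1^2+s2^2 = 1 + 9 = 10.
term1 = 4/40 = 0.1.
term2 = 0.5*ln(10/6.0) = 0.255413.
DB = 0.1 + 0.255413 = 0.3554

0.3554


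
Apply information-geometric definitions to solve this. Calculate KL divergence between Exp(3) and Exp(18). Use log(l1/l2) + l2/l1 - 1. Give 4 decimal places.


KL divergence for exponential family:
KL = log(l1/l2) + l2/l1 - 1.
log(3/18) = -1.791759.
18/3 = 6.0.
KL = -1.791759 + 6.0 - 1 = 3.2082

3.2082


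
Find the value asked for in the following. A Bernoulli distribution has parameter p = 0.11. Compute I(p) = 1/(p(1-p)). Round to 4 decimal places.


For Bernoulli(p), Fisher information is I(p) = 1/(p*(1-p)).
p = 0.11, 1-p = 0.89.
p*(1-p) = 0.0979.
I(p) = 1/0.0979 = 10.2145

10.2145


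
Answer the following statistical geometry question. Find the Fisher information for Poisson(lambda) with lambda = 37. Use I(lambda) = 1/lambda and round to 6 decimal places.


Fisher information for Poisson: I(lambda) = 1/lambda.
lambda = 37.
I(lambda) = 1/37 = 0.027027

0.027027


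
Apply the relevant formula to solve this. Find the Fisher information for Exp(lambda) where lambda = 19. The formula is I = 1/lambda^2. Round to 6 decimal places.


Fisher information for exponential: I(lambda) = 1/lambda^2.
lambda = 19, lambda^2 = 361.
I = 1/361 = 0.002770

0.002770


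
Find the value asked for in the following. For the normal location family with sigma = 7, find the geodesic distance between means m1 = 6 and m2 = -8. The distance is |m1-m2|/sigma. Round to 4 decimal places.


On the fixed-variance normal subfamily, geodesic distance = |m1-m2|/sigma.
|6 - -8| = 14.
sigma = 7.
d = 14/7 = 2.0000

2.0000


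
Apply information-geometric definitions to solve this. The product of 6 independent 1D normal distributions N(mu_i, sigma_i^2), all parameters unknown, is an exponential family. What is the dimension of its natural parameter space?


Exponential family dimension calculation:
Each univariate normal has two natural parameters (mu/sigma^2 and -1/(2 sigma^2)).
With 6 independent components, dim = 2 * 6 = 12.

12


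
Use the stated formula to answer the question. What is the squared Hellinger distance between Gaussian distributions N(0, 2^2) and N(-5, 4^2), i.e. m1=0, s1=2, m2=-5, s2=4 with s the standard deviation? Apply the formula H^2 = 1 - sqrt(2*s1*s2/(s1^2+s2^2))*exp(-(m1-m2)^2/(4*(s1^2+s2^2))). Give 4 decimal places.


Squared Hellinger distance for Gaussians:
H^2 = 1 - sqrt(2*s1*s2/(s1^2+s2^2)) * exp(-(m1-m2)^2/(4*(s1^2+s2^2))).
s1^2 = 4, s2^2 = 16, s1^2+s2^2 = 20.
sqrt(2*2*4/(20)) = 0.894427.
(m1-m2)^2 = (5)^2 = 25.
exp(-25/(4*20)) = exp(-0.3125) = 0.731616.
H^2 = 1 - 0.894427*0.731616 = 0.3456

0.3456


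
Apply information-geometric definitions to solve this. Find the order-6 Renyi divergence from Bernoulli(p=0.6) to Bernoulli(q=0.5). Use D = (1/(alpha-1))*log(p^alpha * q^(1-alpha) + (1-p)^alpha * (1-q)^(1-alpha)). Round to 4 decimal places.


Renyi divergence of order alpha between Bernoulli distributions:
D = (1/(alpha-1))*log(p^alpha * q^(1-alpha) + (1-p)^alpha * (1-q)^(1-alpha)).
alpha = 6, p = 0.6, q = 0.5.
p^alpha * q^(1-alpha) = 0.6^6 * 0.5^-5 = 1.492992.
(1-p)^alpha * (1-q)^(1-alpha) = 0.4^6 * 0.5^-5 = 0.131072.
sum = 1.492992 + 0.131072 = 1.624064.
D = (1/5)*log(1.624064) = 0.0970

0.0970


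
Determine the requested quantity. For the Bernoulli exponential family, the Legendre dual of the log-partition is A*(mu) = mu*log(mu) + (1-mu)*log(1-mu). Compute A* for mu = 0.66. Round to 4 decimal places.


Legendre transform for Bernoulli:
A*(mu) = mu*log(mu) + (1-mu)*log(1-mu).
mu = 0.66, 1-mu = 0.34.
mu*log(mu) = 0.66*log(0.66) = -0.27424.
(1-mu)*log(1-mu) = 0.34*log(0.34) = -0.366795.
A* = -0.27424 + -0.366795 = -0.6410

-0.6410


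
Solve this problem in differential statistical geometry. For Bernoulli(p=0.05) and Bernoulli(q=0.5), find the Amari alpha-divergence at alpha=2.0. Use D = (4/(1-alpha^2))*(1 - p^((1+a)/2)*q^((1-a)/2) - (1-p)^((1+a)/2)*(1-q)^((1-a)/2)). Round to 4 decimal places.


Amari alpha-divergence:
D = (4/(1-alpha^2))*(1 - p^((1+a)/2)*q^((1-a)/2) - (1-p)^((1+a)/2)*(1-q)^((1-a)/2)).
alpha = 2.0, p = 0.05, q = 0.5.
e1 = (1+alpha)/2 = 1.5, e2 = (1-alpha)/2 = -0.5.
t1 = p^e1 * q^e2 = 0.05^1.5 * 0.5^-0.5 = 0.015811.
t2 = (1-p)^e1 * (1-q)^e2 = 0.95^1.5 * 0.5^-0.5 = 1.309485.
4/(1-alpha^2) = -1.333333.
D = -1.333333*(1 - 0.015811 - 1.309485) = 0.4337

0.4337


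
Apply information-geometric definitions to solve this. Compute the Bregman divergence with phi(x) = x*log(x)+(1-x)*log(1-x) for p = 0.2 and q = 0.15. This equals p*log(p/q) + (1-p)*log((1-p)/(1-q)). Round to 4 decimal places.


Bregman divergence with negative entropy generator:
D = p*log(p/q) + (1-p)*log((1-p)/(1-q)).
p = 0.2, q = 0.15.
p*log(p/q) = 0.2*log(0.2/0.15) = 0.057536.
(1-p)*log((1-p)/(1-q)) = 0.8*log(0.8/0.85) = -0.0485.
D = 0.057536 + -0.0485 = 0.0090

0.0090


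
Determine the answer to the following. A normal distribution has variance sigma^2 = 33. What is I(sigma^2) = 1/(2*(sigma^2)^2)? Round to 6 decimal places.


Fisher information for variance: I(sigma^2) = 1/(2*sigma^4).
sigma^2 = 33, so sigma^4 = 1089.
I = 1/(2*1089) = 1/2178 = 0.000459

0.000459


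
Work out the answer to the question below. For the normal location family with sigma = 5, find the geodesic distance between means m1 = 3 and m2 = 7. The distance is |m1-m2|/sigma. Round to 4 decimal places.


On the fixed-variance normal subfamily, geodesic distance = |m1-m2|/sigma.
|3 - 7| = 4.
sigma = 5.
d = 4/5 = 0.8000

0.8000


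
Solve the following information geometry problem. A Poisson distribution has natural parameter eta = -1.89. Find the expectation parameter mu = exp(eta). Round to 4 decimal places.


Expectation parameter for Poisson exponential family:
mu = exp(eta).
eta = -1.89.
mu = exp(-1.89) = 0.1511

0.1511


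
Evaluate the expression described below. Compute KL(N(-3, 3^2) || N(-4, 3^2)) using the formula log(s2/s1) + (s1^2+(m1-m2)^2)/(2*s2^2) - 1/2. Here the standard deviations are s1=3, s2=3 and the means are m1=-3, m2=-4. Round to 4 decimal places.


KL divergence between normal distributions:
KL = log(s2/s1) + (s1^2 + (m1-m2)^2)/(2*s2^2) - 1/2.
log(3/3) = 0.0.
(3^2 + (-3--4)^2)/(2*3^2) = (9 + 1)/18 = 0.555556.
KL = 0.0 + 0.555556 - 0.5 = 0.0556

0.0556


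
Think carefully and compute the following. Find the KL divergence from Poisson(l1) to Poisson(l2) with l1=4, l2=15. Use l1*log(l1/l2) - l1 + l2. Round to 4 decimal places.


KL divergence for Poisson:
KL = l1*log(l1/l2) - l1 + l2.
l1 = 4, l2 = 15.
log(4/15) = -1.321756.
l1*log(l1/l2) = 4 * -1.321756 = -5.287023.
KL = -5.287023 - 4 + 15 = 5.7130

5.7130


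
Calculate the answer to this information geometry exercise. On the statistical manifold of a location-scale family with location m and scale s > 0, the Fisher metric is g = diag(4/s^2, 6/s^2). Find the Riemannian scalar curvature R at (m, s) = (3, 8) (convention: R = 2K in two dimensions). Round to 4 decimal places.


The metric has the form g = (A dm^2 + B ds^2)/s^2 with A = 4, B = 6.
Substitute u = sqrt(A/B)*m: g = B*(du^2 + ds^2)/s^2, i.e. B times the
Poincare upper half-plane metric, which has constant Gaussian curvature -1.
Scaling a 2D metric by a constant c divides the Gaussian curvature by c,
so K = -1/B = -1/(6) = -0.1667 everywhere (the point (m, s) = (3, 8) is irrelevant:
the curvature is constant).
Scalar curvature in dimension 2: R = 2K = -2/(6) = -0.3333.

-0.3333


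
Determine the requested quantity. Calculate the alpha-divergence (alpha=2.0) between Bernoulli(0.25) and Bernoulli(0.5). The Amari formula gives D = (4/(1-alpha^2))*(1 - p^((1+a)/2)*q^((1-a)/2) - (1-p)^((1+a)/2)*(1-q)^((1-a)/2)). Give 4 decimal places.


Amari alpha-divergence:
D = (4/(1-alpha^2))*(1 - p^((1+a)/2)*q^((1-a)/2) - (1-p)^((1+a)/2)*(1-q)^((1-a)/2)).
alpha = 2.0, p = 0.25, q = 0.5.
e1 = (1+alpha)/2 = 1.5, e2 = (1-alpha)/2 = -0.5.
t1 = p^e1 * q^e2 = 0.25^1.5 * 0.5^-0.5 = 0.176777.
t2 = (1-p)^e1 * (1-q)^e2 = 0.75^1.5 * 0.5^-0.5 = 0.918559.
4/(1-alpha^2) = -1.333333.
D = -1.333333*(1 - 0.176777 - 0.918559) = 0.1271

0.1271


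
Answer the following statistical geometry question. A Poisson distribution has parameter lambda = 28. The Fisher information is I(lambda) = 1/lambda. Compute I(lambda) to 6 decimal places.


Fisher information for Poisson: I(lambda) = 1/lambda.
lambda = 28.
I(lambda) = 1/28 = 0.035714

0.035714


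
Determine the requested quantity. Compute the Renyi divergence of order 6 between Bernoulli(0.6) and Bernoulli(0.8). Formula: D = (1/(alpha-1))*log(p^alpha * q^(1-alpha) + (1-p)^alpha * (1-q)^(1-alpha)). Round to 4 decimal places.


Renyi divergence of order alpha between Bernoulli distributions:
D = (1/(alpha-1))*log(p^alpha * q^(1-alpha) + (1-p)^alpha * (1-q)^(1-alpha)).
alpha = 6, p = 0.6, q = 0.8.
p^alpha * q^(1-alpha) = 0.6^6 * 0.8^-5 = 0.142383.
(1-p)^alpha * (1-q)^(1-alpha) = 0.4^6 * 0.2^-5 = 12.8.
sum = 0.142383 + 12.8 = 12.942383.
D = (1/5)*log(12.942383) = 0.5121

0.5121


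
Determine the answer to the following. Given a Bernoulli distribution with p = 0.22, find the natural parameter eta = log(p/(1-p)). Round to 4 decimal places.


Natural parameter for Bernoulli: eta = log(p/(1-p)).
p = 0.22, 1-p = 0.78.
p/(1-p) = 0.282051.
eta = log(0.282051) = -1.2657

-1.2657


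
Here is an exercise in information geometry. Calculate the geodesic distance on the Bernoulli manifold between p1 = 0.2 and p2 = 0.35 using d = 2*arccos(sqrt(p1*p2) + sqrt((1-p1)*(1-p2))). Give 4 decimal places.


Geodesic distance on Bernoulli manifold:
d(p1,p2) = 2*arccos(sqrt(p1*p2) + sqrt((1-p1)*(1-p2))).
sqrt(p1*p2) = sqrt(0.2*0.35) = 0.264575.
sqrt((1-p1)*(1-p2)) = sqrt(0.8*0.65) = 0.72111.
arg = 0.264575 + 0.72111 = 0.985685.
d = 2*arccos(0.985685) = 0.3388

0.3388


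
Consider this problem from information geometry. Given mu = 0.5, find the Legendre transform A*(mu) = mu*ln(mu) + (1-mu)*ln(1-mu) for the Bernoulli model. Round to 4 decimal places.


Legendre transform for Bernoulli:
A*(mu) = mu*log(mu) + (1-mu)*log(1-mu).
mu = 0.5, 1-mu = 0.5.
mu*log(mu) = 0.5*log(0.5) = -0.346574.
(1-mu)*log(1-mu) = 0.5*log(0.5) = -0.346574.
A* = -0.346574 + -0.346574 = -0.6931

-0.6931


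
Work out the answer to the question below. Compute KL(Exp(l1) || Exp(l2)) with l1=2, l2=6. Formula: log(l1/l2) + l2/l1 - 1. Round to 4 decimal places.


KL divergence for exponential family:
KL = log(l1/l2) + l2/l1 - 1.
log(2/6) = -1.098612.
6/2 = 3.0.
KL = -1.098612 + 3.0 - 1 = 0.9014

0.9014


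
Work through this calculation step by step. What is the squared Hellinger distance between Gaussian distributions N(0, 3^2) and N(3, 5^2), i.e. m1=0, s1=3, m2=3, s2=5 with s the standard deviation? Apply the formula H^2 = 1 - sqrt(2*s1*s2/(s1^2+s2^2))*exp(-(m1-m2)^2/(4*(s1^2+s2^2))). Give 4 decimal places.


Squared Hellinger distance for Gaussians:
H^2 = 1 - sqrt(2*s1*s2/(s1^2+s2^2)) * exp(-(m1-m2)^2/(4*(s1^2+s2^2))).
s1^2 = 9, s2^2 = 25, s1^2+s2^2 = 34.
sqrt(2*3*5/(34)) = 0.939336.
(m1-m2)^2 = (-3)^2 = 9.
exp(-9/(4*34)) = exp(-0.066176) = 0.935966.
H^2 = 1 - 0.939336*0.935966 = 0.1208

0.1208


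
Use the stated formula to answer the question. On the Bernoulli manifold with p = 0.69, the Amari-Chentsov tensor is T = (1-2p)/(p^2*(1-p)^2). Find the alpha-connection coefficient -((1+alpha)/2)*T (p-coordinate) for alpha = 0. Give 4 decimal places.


Skewness (Amari-Chentsov) tensor: T = (1-2p)/(p^2*(1-p)^2).
p = 0.69, 1-2p = -0.38, p^2 = 0.4761, (1-p)^2 = 0.0961.
T = -0.38/(0.4761 * 0.0961) = -8.305428.
In the p-coordinate, Gamma^(alpha) = Gamma^(0) - (alpha/2)*T with Gamma^(0) = (1/2)*g'(p) = -T/2,
so Gamma^(alpha) = -((1+alpha)/2)*T.
alpha = 0, -(1+alpha)/2 = -0.5.
Gamma = -0.5 * -8.305428 = 4.1527

4.1527


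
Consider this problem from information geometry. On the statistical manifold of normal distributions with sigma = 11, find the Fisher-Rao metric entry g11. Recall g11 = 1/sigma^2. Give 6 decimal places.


For the 2-parameter normal family, the Fisher metric has:
  g11 = 1/sigma^2, g22 = 2/sigma^2.
sigma = 11, sigma^2 = 121.
g11 = 0.008264

0.008264


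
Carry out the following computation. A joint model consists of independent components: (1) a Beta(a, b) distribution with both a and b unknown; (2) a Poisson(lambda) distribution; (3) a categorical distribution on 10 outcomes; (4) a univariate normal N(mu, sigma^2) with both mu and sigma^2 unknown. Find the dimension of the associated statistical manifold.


The dimension of a statistical manifold equals the number of free
(independent) real parameters of the model. For a product of independent
blocks the parameter counts add.
- Beta (a, b): 2.
- Poisson (lambda): 1.
- categorical on 10 outcomes (probabilities sum to 1): 10-1 = 9.
- normal (mu, sigma^2): 2.
Total = 2 + 1 + 9 + 2 = 14.
Dimension = 14

14


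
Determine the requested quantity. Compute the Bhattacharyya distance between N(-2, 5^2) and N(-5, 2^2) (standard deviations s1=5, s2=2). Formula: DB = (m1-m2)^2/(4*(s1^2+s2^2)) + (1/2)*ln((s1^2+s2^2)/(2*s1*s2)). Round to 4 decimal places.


Bhattacharyya distance between two Gaussians:
DB = (m1-m2)^2/(4*(s1^2+s2^2)) + (1/2)*ln((s1^2+s2^2)/(2*s1*s2)).
(m1-m2)^2 = (3)^2 = 9.
s1^2+s2^2 = 25 + 4 = 29.
term1 = 9/116 = 0.077586.
term2 = 0.5*ln(29/20.0) = 0.185782.
DB = 0.077586 + 0.185782 = 0.2634

0.2634


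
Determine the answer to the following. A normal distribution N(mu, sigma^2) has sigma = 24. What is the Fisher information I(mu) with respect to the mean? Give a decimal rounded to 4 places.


The Fisher information for the mean of a normal distribution is I(mu) = 1/sigma^2.
sigma = 24, so sigma^2 = 576.
I(mu) = 1/576 = 0.0017

0.0017


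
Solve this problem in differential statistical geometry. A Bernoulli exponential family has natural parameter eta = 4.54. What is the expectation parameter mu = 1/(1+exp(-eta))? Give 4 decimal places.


Dual coordinate (expectation parameter) for Bernoulli:
mu = 1/(1+exp(-eta)).
eta = 4.54.
exp(-eta) = exp(-4.54) = 0.010673.
mu = 1/(1+0.010673) = 0.9894

0.9894


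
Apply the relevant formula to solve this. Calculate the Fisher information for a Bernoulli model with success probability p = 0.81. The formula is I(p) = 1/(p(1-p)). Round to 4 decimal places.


For Bernoulli(p), Fisher information is I(p) = 1/(p*(1-p)).
p = 0.81, 1-p = 0.19.
p*(1-p) = 0.1539.
I(p) = 1/0.1539 = 6.4977

6.4977


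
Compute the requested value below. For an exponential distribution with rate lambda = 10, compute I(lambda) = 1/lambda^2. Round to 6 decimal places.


Fisher information for exponential: I(lambda) = 1/lambda^2.
lambda = 10, lambda^2 = 100.
I = 1/100 = 0.010000

0.010000


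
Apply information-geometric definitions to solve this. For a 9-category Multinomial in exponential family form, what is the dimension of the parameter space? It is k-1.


Exponential family dimension calculation:
For Multinomial with k=9 categories, dim = k-1 = 8.

8


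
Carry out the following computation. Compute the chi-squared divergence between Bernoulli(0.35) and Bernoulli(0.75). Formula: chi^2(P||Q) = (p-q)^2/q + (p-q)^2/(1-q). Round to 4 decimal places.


Chi-squared divergence between Bernoulli distributions:
chi^2 = (p-q)^2/q + (p-q)^2/(1-q).
p = 0.35, q = 0.75, p-q = -0.4.
(p-q)^2 = 0.16.
term1 = 0.16/0.75 = 0.213333.
term2 = 0.16/0.25 = 0.64.
chi^2 = 0.213333 + 0.64 = 0.8533

0.8533
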